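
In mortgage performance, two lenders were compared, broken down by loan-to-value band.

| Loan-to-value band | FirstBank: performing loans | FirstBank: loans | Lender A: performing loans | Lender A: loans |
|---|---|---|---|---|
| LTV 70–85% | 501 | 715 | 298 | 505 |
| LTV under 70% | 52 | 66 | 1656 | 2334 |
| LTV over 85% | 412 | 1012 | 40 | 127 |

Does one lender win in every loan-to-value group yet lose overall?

Yes

LTV 70–85%: FirstBank 501/715 = 70.1%, Lender A 298/505 = 59.0% → FirstBank
LTV under 70%: FirstBank 52/66 = 78.8%, Lender A 1656/2334 = 71.0% → FirstBank
LTV over 85%: FirstBank 412/1012 = 40.7%, Lender A 40/127 = 31.5% → FirstBank
Overall: FirstBank 965/1793 = 53.8%, Lender A 1994/2966 = 67.2% → Lender A
FirstBank wins each loan-to-value group but Lender A wins overall — the comparison reverses. FirstBank's loans skew toward LTV over 85%, which has a lower base rate.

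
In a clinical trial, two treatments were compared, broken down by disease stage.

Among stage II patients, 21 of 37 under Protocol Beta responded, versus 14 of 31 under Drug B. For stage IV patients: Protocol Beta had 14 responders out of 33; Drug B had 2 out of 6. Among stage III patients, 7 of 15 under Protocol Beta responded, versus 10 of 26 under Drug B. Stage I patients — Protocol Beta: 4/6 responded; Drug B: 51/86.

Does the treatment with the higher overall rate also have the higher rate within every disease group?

Stage II: Protocol Beta 21/37 = 56.8%, Drug B 14/31 = 45.2% → Protocol Beta
Stage IV: Protocol Beta 14/33 = 42.4%, Drug B 2/6 = 33.3% → Protocol Beta
Stage III: Protocol Beta 7/15 = 46.7%, Drug B 10/26 = 38.5% → Protocol Beta
Stage I: Protocol Beta 4/6 = 66.7%, Drug B 51/86 = 59.3% → Protocol Beta
Overall: Protocol Beta 46/91 = 50.5%, Drug B 77/149 = 51.7% → Drug B
Protocol Beta wins each disease group but Drug B wins overall — the comparison reverses. Protocol Beta's patients skew toward stage IV, which has a lower base rate.

No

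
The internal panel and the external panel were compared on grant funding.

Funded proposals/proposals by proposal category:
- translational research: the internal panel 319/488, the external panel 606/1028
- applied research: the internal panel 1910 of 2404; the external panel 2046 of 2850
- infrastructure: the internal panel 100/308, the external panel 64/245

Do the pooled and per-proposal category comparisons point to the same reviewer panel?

Translational research: the internal panel 319/488 = 65.4%, the external panel 606/1028 = 58.9% → the internal panel
Applied research: the internal panel 1910/2404 = 79.5%, the external panel 2046/2850 = 71.8% → the internal panel
Infrastructure: the internal panel 100/308 = 32.5%, the external panel 64/245 = 26.1% → the internal panel
Overall: the internal panel 2329/3200 = 72.8%, the external panel 2716/4123 = 65.9% → the internal panel
The internal panel wins overall and in every proposal group — no reversal.

Yes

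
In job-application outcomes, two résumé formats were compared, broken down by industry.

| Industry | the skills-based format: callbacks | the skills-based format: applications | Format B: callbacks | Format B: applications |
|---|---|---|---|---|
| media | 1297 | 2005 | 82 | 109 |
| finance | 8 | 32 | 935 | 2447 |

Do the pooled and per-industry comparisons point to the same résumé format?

No

Media: the skills-based format 1297/2005 = 64.7%, Format B 82/109 = 75.2% → Format B
Finance: the skills-based format 8/32 = 25.0%, Format B 935/2447 = 38.2% → Format B
Overall: the skills-based format 1305/2037 = 64.1%, Format B 1017/2556 = 39.8% → the skills-based format
Format B wins each industry group but the skills-based format wins overall — the comparison reverses. Format B's applications skew toward finance, which has a lower base rate.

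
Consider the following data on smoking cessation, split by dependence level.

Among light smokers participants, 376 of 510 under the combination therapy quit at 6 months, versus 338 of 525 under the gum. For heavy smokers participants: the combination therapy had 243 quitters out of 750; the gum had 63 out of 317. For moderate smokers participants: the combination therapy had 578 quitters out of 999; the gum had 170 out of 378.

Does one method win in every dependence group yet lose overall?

No

Light smokers: the combination therapy 376/510 = 73.7%, the gum 338/525 = 64.4% → the combination therapy
Heavy smokers: the combination therapy 243/750 = 32.4%, the gum 63/317 = 19.9% → the combination therapy
Moderate smokers: the combination therapy 578/999 = 57.9%, the gum 170/378 = 45.0% → the combination therapy
Overall: the combination therapy 1197/2259 = 53.0%, the gum 571/1220 = 46.8% → the combination therapy
The combination therapy wins overall and in every dependence group — no reversal.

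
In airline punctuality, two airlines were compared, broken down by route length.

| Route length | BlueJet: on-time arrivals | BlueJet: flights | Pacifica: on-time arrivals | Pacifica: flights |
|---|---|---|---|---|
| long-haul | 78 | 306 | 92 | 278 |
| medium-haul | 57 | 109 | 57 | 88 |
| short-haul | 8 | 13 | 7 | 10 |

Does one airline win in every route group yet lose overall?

No

Long-haul: BlueJet 78/306 = 25.5%, Pacifica 92/278 = 33.1% → Pacifica
Medium-haul: BlueJet 57/109 = 52.3%, Pacifica 57/88 = 64.8% → Pacifica
Short-haul: BlueJet 8/13 = 61.5%, Pacifica 7/10 = 70.0% → Pacifica
Overall: BlueJet 143/428 = 33.4%, Pacifica 156/376 = 41.5% → Pacifica
Pacifica wins overall and in every route group — no reversal.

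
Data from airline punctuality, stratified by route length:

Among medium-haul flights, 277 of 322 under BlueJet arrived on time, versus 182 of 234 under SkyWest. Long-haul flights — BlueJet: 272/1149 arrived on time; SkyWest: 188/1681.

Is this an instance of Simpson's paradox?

Medium-haul: BlueJet 277/322 = 86.0%, SkyWest 182/234 = 77.8% → BlueJet
Long-haul: BlueJet 272/1149 = 23.7%, SkyWest 188/1681 = 11.2% → BlueJet
Overall: BlueJet 549/1471 = 37.3%, SkyWest 370/1915 = 19.3% → BlueJet
BlueJet wins overall and in every route group — no reversal.

No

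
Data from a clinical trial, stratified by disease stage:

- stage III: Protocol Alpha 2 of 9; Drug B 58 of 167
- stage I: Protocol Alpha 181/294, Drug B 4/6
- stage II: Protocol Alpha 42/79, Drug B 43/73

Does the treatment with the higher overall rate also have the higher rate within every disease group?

Stage III: Protocol Alpha 2/9 = 22.2%, Drug B 58/167 = 34.7% → Drug B
Stage I: Protocol Alpha 181/294 = 61.6%, Drug B 4/6 = 66.7% → Drug B
Stage II: Protocol Alpha 42/79 = 53.2%, Drug B 43/73 = 58.9% → Drug B
Overall: Protocol Alpha 225/382 = 58.9%, Drug B 105/246 = 42.7% → Protocol Alpha
Drug B wins each disease group but Protocol Alpha wins overall — the comparison reverses. Drug B's patients skew toward stage III, which has a lower base rate.

No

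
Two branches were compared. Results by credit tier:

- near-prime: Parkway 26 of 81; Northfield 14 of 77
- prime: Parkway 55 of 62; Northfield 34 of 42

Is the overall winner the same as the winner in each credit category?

Yes

Near-prime: Parkway 26/81 = 32.1%, Northfield 14/77 = 18.2% → Parkway
Prime: Parkway 55/62 = 88.7%, Northfield 34/42 = 81.0% → Parkway
Overall: Parkway 81/143 = 56.6%, Northfield 48/119 = 40.3% → Parkway
Parkway wins overall and in every credit group — no reversal.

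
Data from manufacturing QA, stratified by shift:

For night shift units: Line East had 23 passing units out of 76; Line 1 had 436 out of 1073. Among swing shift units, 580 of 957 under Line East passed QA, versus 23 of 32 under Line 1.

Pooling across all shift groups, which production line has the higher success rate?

Line East

Night shift: Line East 23/76 = 30.3%, Line 1 436/1073 = 40.6% → Line 1
Swing shift: Line East 580/957 = 60.6%, Line 1 23/32 = 71.9% → Line 1
Overall: Line East 603/1033 = 58.4%, Line 1 459/1105 = 41.5% → Line East
(Line 1 wins every shift group but Line East wins overall — Line 1's units skew toward the low-rate night shift group.)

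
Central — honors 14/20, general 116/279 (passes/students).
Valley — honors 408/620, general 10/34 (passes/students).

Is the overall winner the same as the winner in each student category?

Honors: Central 14/20 = 70.0%, Valley 408/620 = 65.8% → Central
General: Central 116/279 = 41.6%, Valley 10/34 = 29.4% → Central
Overall: Central 130/299 = 43.5%, Valley 418/654 = 63.9% → Valley
Central wins each student group but Valley wins overall — the comparison reverses. Central's students skew toward general, which has a lower base rate.

No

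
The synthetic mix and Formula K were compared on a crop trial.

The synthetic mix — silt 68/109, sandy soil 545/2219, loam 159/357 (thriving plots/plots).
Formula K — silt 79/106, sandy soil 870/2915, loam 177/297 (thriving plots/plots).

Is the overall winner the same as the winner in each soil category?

Silt: the synthetic mix 68/109 = 62.4%, Formula K 79/106 = 74.5% → Formula K
Sandy soil: the synthetic mix 545/2219 = 24.6%, Formula K 870/2915 = 29.8% → Formula K
Loam: the synthetic mix 159/357 = 44.5%, Formula K 177/297 = 59.6% → Formula K
Overall: the synthetic mix 772/2685 = 28.8%, Formula K 1126/3318 = 33.9% → Formula K
Formula K wins overall and in every soil group — no reversal.

Yes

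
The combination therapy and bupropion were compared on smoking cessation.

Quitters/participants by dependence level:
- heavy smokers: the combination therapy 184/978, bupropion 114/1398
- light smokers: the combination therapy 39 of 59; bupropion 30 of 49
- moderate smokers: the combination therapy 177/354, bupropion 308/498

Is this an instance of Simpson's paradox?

Heavy smokers: the combination therapy 184/978 = 18.8%, bupropion 114/1398 = 8.2% → the combination therapy
Light smokers: the combination therapy 39/59 = 66.1%, bupropion 30/49 = 61.2% → the combination therapy
Moderate smokers: the combination therapy 177/354 = 50.0%, bupropion 308/498 = 61.8% → bupropion
Overall: the combination therapy 400/1391 = 28.8%, bupropion 452/1945 = 23.2% → the combination therapy
Neither sweeps: the combination therapy wins 2 of 3 groups, bupropion wins 1. The combination therapy wins overall but not every group — no Simpson reversal.

No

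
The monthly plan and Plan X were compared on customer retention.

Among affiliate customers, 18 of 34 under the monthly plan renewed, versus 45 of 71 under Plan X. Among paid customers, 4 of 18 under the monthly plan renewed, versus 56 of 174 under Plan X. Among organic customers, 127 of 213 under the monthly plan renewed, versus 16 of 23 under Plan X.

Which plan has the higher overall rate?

the monthly plan

Affiliate: the monthly plan 18/34 = 52.9%, Plan X 45/71 = 63.4% → Plan X
Paid: the monthly plan 4/18 = 22.2%, Plan X 56/174 = 32.2% → Plan X
Organic: the monthly plan 127/213 = 59.6%, Plan X 16/23 = 69.6% → Plan X
Overall: the monthly plan 149/265 = 56.2%, Plan X 117/268 = 43.7% → the monthly plan
(Plan X wins every signup group but the monthly plan wins overall — Plan X's customers skew toward the low-rate paid group.)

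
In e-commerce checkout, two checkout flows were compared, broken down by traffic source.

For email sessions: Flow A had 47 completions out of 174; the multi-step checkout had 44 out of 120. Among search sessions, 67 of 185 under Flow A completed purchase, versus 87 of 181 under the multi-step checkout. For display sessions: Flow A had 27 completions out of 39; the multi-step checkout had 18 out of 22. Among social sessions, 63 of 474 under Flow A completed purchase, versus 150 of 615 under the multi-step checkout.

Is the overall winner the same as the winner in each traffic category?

Email: Flow A 47/174 = 27.0%, the multi-step checkout 44/120 = 36.7% → the multi-step checkout
Search: Flow A 67/185 = 36.2%, the multi-step checkout 87/181 = 48.1% → the multi-step checkout
Display: Flow A 27/39 = 69.2%, the multi-step checkout 18/22 = 81.8% → the multi-step checkout
Social: Flow A 63/474 = 13.3%, the multi-step checkout 150/615 = 24.4% → the multi-step checkout
Overall: Flow A 204/872 = 23.4%, the multi-step checkout 299/938 = 31.9% → the multi-step checkout
The multi-step checkout wins overall and in every traffic group — no reversal.

Yes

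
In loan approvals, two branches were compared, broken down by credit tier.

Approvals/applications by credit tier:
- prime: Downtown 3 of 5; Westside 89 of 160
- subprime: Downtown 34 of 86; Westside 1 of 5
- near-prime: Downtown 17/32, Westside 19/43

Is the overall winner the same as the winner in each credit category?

No

Prime: Downtown 3/5 = 60.0%, Westside 89/160 = 55.6% → Downtown
Subprime: Downtown 34/86 = 39.5%, Westside 1/5 = 20.0% → Downtown
Near-prime: Downtown 17/32 = 53.1%, Westside 19/43 = 44.2% → Downtown
Overall: Downtown 54/123 = 43.9%, Westside 109/208 = 52.4% → Westside
Downtown wins each credit group but Westside wins overall — the comparison reverses. Downtown's applications skew toward subprime, which has a lower base rate.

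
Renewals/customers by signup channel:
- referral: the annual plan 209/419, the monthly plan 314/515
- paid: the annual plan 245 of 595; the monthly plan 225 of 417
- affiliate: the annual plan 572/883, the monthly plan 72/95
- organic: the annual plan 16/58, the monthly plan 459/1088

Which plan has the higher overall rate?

Referral: the annual plan 209/419 = 49.9%, the monthly plan 314/515 = 61.0% → the monthly plan
Paid: the annual plan 245/595 = 41.2%, the monthly plan 225/417 = 54.0% → the monthly plan
Affiliate: the annual plan 572/883 = 64.8%, the monthly plan 72/95 = 75.8% → the monthly plan
Organic: the annual plan 16/58 = 27.6%, the monthly plan 459/1088 = 42.2% → the monthly plan
Overall: the annual plan 1042/1955 = 53.3%, the monthly plan 1070/2115 = 50.6% → the annual plan
(The monthly plan wins every signup group but the annual plan wins overall — the monthly plan's customers skew toward the low-rate organic group.)

the annual plan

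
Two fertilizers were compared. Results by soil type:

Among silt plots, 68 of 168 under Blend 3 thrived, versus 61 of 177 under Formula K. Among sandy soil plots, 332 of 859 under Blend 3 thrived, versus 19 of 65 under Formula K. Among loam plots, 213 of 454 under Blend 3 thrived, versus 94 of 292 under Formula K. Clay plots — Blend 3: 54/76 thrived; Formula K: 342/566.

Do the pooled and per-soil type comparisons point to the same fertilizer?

No

Silt: Blend 3 68/168 = 40.5%, Formula K 61/177 = 34.5% → Blend 3
Sandy soil: Blend 3 332/859 = 38.6%, Formula K 19/65 = 29.2% → Blend 3
Loam: Blend 3 213/454 = 46.9%, Formula K 94/292 = 32.2% → Blend 3
Clay: Blend 3 54/76 = 71.1%, Formula K 342/566 = 60.4% → Blend 3
Overall: Blend 3 667/1557 = 42.8%, Formula K 516/1100 = 46.9% → Formula K
Blend 3 wins each soil group but Formula K wins overall — the comparison reverses. Blend 3's plots skew toward sandy soil, which has a lower base rate.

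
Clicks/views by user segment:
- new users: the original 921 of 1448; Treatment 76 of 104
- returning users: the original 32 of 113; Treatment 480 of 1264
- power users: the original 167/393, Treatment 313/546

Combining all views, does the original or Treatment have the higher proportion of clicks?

the original

New users: the original 921/1448 = 63.6%, Treatment 76/104 = 73.1% → Treatment
Returning users: the original 32/113 = 28.3%, Treatment 480/1264 = 38.0% → Treatment
Power users: the original 167/393 = 42.5%, Treatment 313/546 = 57.3% → Treatment
Overall: the original 1120/1954 = 57.3%, Treatment 869/1914 = 45.4% → the original
(Treatment wins every user group but the original wins overall — Treatment's views skew toward the low-rate returning users group.)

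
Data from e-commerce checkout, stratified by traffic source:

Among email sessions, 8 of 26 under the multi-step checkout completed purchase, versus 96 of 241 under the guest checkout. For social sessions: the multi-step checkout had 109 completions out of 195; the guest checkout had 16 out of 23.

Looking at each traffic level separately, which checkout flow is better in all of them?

the guest checkout

Email: the multi-step checkout 8/26 = 30.8%, the guest checkout 96/241 = 39.8% → the guest checkout
Social: the multi-step checkout 109/195 = 55.9%, the guest checkout 16/23 = 69.6% → the guest checkout
The guest checkout has the higher rate in both groups.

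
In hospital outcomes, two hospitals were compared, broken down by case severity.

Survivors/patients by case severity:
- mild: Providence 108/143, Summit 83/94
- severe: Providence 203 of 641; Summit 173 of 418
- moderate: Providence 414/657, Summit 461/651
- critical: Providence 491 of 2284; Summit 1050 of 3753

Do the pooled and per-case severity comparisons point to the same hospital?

Yes

Mild: Providence 108/143 = 75.5%, Summit 83/94 = 88.3% → Summit
Severe: Providence 203/641 = 31.7%, Summit 173/418 = 41.4% → Summit
Moderate: Providence 414/657 = 63.0%, Summit 461/651 = 70.8% → Summit
Critical: Providence 491/2284 = 21.5%, Summit 1050/3753 = 28.0% → Summit
Overall: Providence 1216/3725 = 32.6%, Summit 1767/4916 = 35.9% → Summit
Summit wins overall and in every case group — no reversal.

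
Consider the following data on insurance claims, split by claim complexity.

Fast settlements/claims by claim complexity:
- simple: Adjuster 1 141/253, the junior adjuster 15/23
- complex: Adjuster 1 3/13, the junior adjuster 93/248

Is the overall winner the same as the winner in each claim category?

No

Simple: Adjuster 1 141/253 = 55.7%, the junior adjuster 15/23 = 65.2% → the junior adjuster
Complex: Adjuster 1 3/13 = 23.1%, the junior adjuster 93/248 = 37.5% → the junior adjuster
Overall: Adjuster 1 144/266 = 54.1%, the junior adjuster 108/271 = 39.9% → Adjuster 1
The junior adjuster wins each claim group but Adjuster 1 wins overall — the comparison reverses. The junior adjuster's claims skew toward complex, which has a lower base rate.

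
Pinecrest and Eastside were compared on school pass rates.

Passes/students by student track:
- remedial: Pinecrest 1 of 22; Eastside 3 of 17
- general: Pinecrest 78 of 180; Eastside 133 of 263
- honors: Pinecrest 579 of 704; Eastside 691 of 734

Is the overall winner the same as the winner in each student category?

Yes

Remedial: Pinecrest 1/22 = 4.5%, Eastside 3/17 = 17.6% → Eastside
General: Pinecrest 78/180 = 43.3%, Eastside 133/263 = 50.6% → Eastside
Honors: Pinecrest 579/704 = 82.2%, Eastside 691/734 = 94.1% → Eastside
Overall: Pinecrest 658/906 = 72.6%, Eastside 827/1014 = 81.6% → Eastside
Eastside wins overall and in every student group — no reversal.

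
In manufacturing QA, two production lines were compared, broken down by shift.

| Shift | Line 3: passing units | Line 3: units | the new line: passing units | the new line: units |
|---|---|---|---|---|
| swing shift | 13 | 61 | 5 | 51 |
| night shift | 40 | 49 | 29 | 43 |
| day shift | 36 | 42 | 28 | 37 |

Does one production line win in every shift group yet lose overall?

Swing shift: Line 3 13/61 = 21.3%, the new line 5/51 = 9.8% → Line 3
Night shift: Line 3 40/49 = 81.6%, the new line 29/43 = 67.4% → Line 3
Day shift: Line 3 36/42 = 85.7%, the new line 28/37 = 75.7% → Line 3
Overall: Line 3 89/152 = 58.6%, the new line 62/131 = 47.3% → Line 3
Line 3 wins overall and in every shift group — no reversal.

No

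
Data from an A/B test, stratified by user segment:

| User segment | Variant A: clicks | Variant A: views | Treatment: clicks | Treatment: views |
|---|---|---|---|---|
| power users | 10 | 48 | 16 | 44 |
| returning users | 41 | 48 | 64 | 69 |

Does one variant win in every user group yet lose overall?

No

Power users: Variant A 10/48 = 20.8%, Treatment 16/44 = 36.4% → Treatment
Returning users: Variant A 41/48 = 85.4%, Treatment 64/69 = 92.8% → Treatment
Overall: Variant A 51/96 = 53.1%, Treatment 80/113 = 70.8% → Treatment
Treatment wins overall and in every user group — no reversal.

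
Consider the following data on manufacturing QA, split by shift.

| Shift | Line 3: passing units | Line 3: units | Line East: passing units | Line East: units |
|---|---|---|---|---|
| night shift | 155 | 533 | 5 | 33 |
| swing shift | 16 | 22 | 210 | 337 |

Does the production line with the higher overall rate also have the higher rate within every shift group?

Night shift: Line 3 155/533 = 29.1%, Line East 5/33 = 15.2% → Line 3
Swing shift: Line 3 16/22 = 72.7%, Line East 210/337 = 62.3% → Line 3
Overall: Line 3 171/555 = 30.8%, Line East 215/370 = 58.1% → Line East
Line 3 wins each shift group but Line East wins overall — the comparison reverses. Line 3's units skew toward night shift, which has a lower base rate.

No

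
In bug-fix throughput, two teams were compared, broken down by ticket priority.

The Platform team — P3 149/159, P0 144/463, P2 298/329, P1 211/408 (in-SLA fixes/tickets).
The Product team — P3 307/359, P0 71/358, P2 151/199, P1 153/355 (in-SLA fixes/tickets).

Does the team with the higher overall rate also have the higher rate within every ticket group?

Yes

P3: the Platform team 149/159 = 93.7%, the Product team 307/359 = 85.5% → the Platform team
P0: the Platform team 144/463 = 31.1%, the Product team 71/358 = 19.8% → the Platform team
P2: the Platform team 298/329 = 90.6%, the Product team 151/199 = 75.9% → the Platform team
P1: the Platform team 211/408 = 51.7%, the Product team 153/355 = 43.1% → the Platform team
Overall: the Platform team 802/1359 = 59.0%, the Product team 682/1271 = 53.7% → the Platform team
The Platform team wins overall and in every ticket group — no reversal.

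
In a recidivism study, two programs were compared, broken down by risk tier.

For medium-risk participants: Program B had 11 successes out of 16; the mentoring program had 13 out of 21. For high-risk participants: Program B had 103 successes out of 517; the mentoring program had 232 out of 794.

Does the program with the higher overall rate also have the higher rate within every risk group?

Medium-risk: Program B 11/16 = 68.8%, the mentoring program 13/21 = 61.9% → Program B
High-risk: Program B 103/517 = 19.9%, the mentoring program 232/794 = 29.2% → the mentoring program
Overall: Program B 114/533 = 21.4%, the mentoring program 245/815 = 30.1% → the mentoring program
Neither sweeps: Program B wins 1 of 2 groups, the mentoring program wins 1. The mentoring program wins overall but not every group — no Simpson reversal.

No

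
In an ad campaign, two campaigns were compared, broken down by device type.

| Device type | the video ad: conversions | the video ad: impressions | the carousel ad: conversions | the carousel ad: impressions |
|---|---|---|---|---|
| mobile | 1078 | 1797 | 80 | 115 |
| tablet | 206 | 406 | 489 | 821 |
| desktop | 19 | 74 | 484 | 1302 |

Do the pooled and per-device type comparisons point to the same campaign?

No

Mobile: the video ad 1078/1797 = 60.0%, the carousel ad 80/115 = 69.6% → the carousel ad
Tablet: the video ad 206/406 = 50.7%, the carousel ad 489/821 = 59.6% → the carousel ad
Desktop: the video ad 19/74 = 25.7%, the carousel ad 484/1302 = 37.2% → the carousel ad
Overall: the video ad 1303/2277 = 57.2%, the carousel ad 1053/2238 = 47.1% → the video ad
The carousel ad wins each device group but the video ad wins overall — the comparison reverses. The carousel ad's impressions skew toward desktop, which has a lower base rate.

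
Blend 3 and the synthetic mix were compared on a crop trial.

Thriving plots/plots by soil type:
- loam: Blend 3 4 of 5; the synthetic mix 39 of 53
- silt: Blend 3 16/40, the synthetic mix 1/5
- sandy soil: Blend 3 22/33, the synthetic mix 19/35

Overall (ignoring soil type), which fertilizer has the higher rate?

the synthetic mix

Loam: Blend 3 4/5 = 80.0%, the synthetic mix 39/53 = 73.6% → Blend 3
Silt: Blend 3 16/40 = 40.0%, the synthetic mix 1/5 = 20.0% → Blend 3
Sandy soil: Blend 3 22/33 = 66.7%, the synthetic mix 19/35 = 54.3% → Blend 3
Overall: Blend 3 42/78 = 53.8%, the synthetic mix 59/93 = 63.4% → the synthetic mix
(Blend 3 wins every soil group but the synthetic mix wins overall — Blend 3's plots skew toward the low-rate silt group.)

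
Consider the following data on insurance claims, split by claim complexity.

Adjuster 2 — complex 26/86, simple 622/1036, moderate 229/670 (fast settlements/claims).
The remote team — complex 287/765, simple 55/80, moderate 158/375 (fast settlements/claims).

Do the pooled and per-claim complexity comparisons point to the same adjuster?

No

Complex: Adjuster 2 26/86 = 30.2%, the remote team 287/765 = 37.5% → the remote team
Simple: Adjuster 2 622/1036 = 60.0%, the remote team 55/80 = 68.8% → the remote team
Moderate: Adjuster 2 229/670 = 34.2%, the remote team 158/375 = 42.1% → the remote team
Overall: Adjuster 2 877/1792 = 48.9%, the remote team 500/1220 = 41.0% → Adjuster 2
The remote team wins each claim group but Adjuster 2 wins overall — the comparison reverses. The remote team's claims skew toward complex, which has a lower base rate.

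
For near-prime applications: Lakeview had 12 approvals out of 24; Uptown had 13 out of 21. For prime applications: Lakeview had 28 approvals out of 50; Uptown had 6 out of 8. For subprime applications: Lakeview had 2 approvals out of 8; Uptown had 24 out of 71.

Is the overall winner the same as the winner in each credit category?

Near-prime: Lakeview 12/24 = 50.0%, Uptown 13/21 = 61.9% → Uptown
Prime: Lakeview 28/50 = 56.0%, Uptown 6/8 = 75.0% → Uptown
Subprime: Lakeview 2/8 = 25.0%, Uptown 24/71 = 33.8% → Uptown
Overall: Lakeview 42/82 = 51.2%, Uptown 43/100 = 43.0% → Lakeview
Uptown wins each credit group but Lakeview wins overall — the comparison reverses. Uptown's applications skew toward subprime, which has a lower base rate.

No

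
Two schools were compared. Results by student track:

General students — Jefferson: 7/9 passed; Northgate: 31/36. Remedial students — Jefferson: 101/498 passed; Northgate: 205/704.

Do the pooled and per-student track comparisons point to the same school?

Yes

General: Jefferson 7/9 = 77.8%, Northgate 31/36 = 86.1% → Northgate
Remedial: Jefferson 101/498 = 20.3%, Northgate 205/704 = 29.1% → Northgate
Overall: Jefferson 108/507 = 21.3%, Northgate 236/740 = 31.9% → Northgate
Northgate wins overall and in every student group — no reversal.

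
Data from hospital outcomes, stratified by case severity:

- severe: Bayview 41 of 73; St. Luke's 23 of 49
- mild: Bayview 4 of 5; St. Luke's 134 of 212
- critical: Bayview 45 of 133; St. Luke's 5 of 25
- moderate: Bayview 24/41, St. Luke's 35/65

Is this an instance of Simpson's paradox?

Yes

Severe: Bayview 41/73 = 56.2%, St. Luke's 23/49 = 46.9% → Bayview
Mild: Bayview 4/5 = 80.0%, St. Luke's 134/212 = 63.2% → Bayview
Critical: Bayview 45/133 = 33.8%, St. Luke's 5/25 = 20.0% → Bayview
Moderate: Bayview 24/41 = 58.5%, St. Luke's 35/65 = 53.8% → Bayview
Overall: Bayview 114/252 = 45.2%, St. Luke's 197/351 = 56.1% → St. Luke's
Bayview wins each case group but St. Luke's wins overall — the comparison reverses. Bayview's patients skew toward critical, which has a lower base rate.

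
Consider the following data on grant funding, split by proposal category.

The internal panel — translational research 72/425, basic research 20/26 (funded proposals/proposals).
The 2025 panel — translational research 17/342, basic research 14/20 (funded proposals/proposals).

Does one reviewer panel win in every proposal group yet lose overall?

No

Translational research: the internal panel 72/425 = 16.9%, the 2025 panel 17/342 = 5.0% → the internal panel
Basic research: the internal panel 20/26 = 76.9%, the 2025 panel 14/20 = 70.0% → the internal panel
Overall: the internal panel 92/451 = 20.4%, the 2025 panel 31/362 = 8.6% → the internal panel
The internal panel wins overall and in every proposal group — no reversal.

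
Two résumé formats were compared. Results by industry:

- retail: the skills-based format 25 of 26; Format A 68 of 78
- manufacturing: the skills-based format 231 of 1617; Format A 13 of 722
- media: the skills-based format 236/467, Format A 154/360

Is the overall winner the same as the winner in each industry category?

Yes

Retail: the skills-based format 25/26 = 96.2%, Format A 68/78 = 87.2% → the skills-based format
Manufacturing: the skills-based format 231/1617 = 14.3%, Format A 13/722 = 1.8% → the skills-based format
Media: the skills-based format 236/467 = 50.5%, Format A 154/360 = 42.8% → the skills-based format
Overall: the skills-based format 492/2110 = 23.3%, Format A 235/1160 = 20.3% → the skills-based format
The skills-based format wins overall and in every industry group — no reversal.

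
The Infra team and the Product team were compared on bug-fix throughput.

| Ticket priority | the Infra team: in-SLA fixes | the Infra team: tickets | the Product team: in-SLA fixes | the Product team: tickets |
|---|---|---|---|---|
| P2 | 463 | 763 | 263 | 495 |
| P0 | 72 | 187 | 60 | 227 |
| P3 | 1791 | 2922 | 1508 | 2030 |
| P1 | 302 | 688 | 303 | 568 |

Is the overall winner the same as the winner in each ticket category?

P2: the Infra team 463/763 = 60.7%, the Product team 263/495 = 53.1% → the Infra team
P0: the Infra team 72/187 = 38.5%, the Product team 60/227 = 26.4% → the Infra team
P3: the Infra team 1791/2922 = 61.3%, the Product team 1508/2030 = 74.3% → the Product team
P1: the Infra team 302/688 = 43.9%, the Product team 303/568 = 53.3% → the Product team
Overall: the Infra team 2628/4560 = 57.6%, the Product team 2134/3320 = 64.3% → the Product team
Neither sweeps: the Infra team wins 2 of 4 groups, the Product team wins 2. The Product team wins overall but not every group — no Simpson reversal.

No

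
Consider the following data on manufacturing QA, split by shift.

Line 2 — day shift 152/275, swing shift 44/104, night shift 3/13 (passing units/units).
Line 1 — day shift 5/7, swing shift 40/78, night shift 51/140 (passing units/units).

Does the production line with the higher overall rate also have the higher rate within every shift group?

No

Day shift: Line 2 152/275 = 55.3%, Line 1 5/7 = 71.4% → Line 1
Swing shift: Line 2 44/104 = 42.3%, Line 1 40/78 = 51.3% → Line 1
Night shift: Line 2 3/13 = 23.1%, Line 1 51/140 = 36.4% → Line 1
Overall: Line 2 199/392 = 50.8%, Line 1 96/225 = 42.7% → Line 2
Line 1 wins each shift group but Line 2 wins overall — the comparison reverses. Line 1's units skew toward night shift, which has a lower base rate.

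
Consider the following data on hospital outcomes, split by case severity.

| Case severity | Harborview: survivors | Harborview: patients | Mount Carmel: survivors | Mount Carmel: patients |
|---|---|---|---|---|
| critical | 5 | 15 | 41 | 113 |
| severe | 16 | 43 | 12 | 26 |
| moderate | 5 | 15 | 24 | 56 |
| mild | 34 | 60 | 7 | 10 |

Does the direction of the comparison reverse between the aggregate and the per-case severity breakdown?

Yes

Critical: Harborview 5/15 = 33.3%, Mount Carmel 41/113 = 36.3% → Mount Carmel
Severe: Harborview 16/43 = 37.2%, Mount Carmel 12/26 = 46.2% → Mount Carmel
Moderate: Harborview 5/15 = 33.3%, Mount Carmel 24/56 = 42.9% → Mount Carmel
Mild: Harborview 34/60 = 56.7%, Mount Carmel 7/10 = 70.0% → Mount Carmel
Overall: Harborview 60/133 = 45.1%, Mount Carmel 84/205 = 41.0% → Harborview
Mount Carmel wins each case group but Harborview wins overall — the comparison reverses. Mount Carmel's patients skew toward critical, which has a lower base rate.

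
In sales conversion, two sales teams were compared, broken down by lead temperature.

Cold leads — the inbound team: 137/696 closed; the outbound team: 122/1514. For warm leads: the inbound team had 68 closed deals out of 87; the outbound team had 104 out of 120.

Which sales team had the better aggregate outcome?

Cold: the inbound team 137/696 = 19.7%, the outbound team 122/1514 = 8.1% → the inbound team
Warm: the inbound team 68/87 = 78.2%, the outbound team 104/120 = 86.7% → the outbound team
Overall: the inbound team 205/783 = 26.2%, the outbound team 226/1634 = 13.8% → the inbound team
(Neither sweeps every lead group, but the inbound team has the higher pooled rate.)

the inbound team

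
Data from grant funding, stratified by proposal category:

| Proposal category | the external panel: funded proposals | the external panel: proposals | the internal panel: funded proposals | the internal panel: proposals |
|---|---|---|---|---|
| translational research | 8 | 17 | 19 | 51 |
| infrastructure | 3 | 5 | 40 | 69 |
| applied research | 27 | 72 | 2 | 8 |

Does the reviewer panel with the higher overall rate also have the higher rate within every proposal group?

Translational research: the external panel 8/17 = 47.1%, the internal panel 19/51 = 37.3% → the external panel
Infrastructure: the external panel 3/5 = 60.0%, the internal panel 40/69 = 58.0% → the external panel
Applied research: the external panel 27/72 = 37.5%, the internal panel 2/8 = 25.0% → the external panel
Overall: the external panel 38/94 = 40.4%, the internal panel 61/128 = 47.7% → the internal panel
The external panel wins each proposal group but the internal panel wins overall — the comparison reverses. The external panel's proposals skew toward applied research, which has a lower base rate.

No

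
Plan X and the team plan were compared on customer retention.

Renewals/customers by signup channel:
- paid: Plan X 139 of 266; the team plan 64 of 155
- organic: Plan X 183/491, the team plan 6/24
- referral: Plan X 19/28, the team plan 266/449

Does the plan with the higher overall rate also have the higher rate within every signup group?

Paid: Plan X 139/266 = 52.3%, the team plan 64/155 = 41.3% → Plan X
Organic: Plan X 183/491 = 37.3%, the team plan 6/24 = 25.0% → Plan X
Referral: Plan X 19/28 = 67.9%, the team plan 266/449 = 59.2% → Plan X
Overall: Plan X 341/785 = 43.4%, the team plan 336/628 = 53.5% → the team plan
Plan X wins each signup group but the team plan wins overall — the comparison reverses. Plan X's customers skew toward organic, which has a lower base rate.

No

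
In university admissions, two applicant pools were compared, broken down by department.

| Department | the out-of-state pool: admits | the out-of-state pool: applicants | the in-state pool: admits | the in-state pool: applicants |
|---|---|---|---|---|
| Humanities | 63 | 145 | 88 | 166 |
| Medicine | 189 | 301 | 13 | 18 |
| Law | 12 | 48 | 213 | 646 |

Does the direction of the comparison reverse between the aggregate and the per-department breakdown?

Humanities: the out-of-state pool 63/145 = 43.4%, the in-state pool 88/166 = 53.0% → the in-state pool
Medicine: the out-of-state pool 189/301 = 62.8%, the in-state pool 13/18 = 72.2% → the in-state pool
Law: the out-of-state pool 12/48 = 25.0%, the in-state pool 213/646 = 33.0% → the in-state pool
Overall: the out-of-state pool 264/494 = 53.4%, the in-state pool 314/830 = 37.8% → the out-of-state pool
The in-state pool wins each department group but the out-of-state pool wins overall — the comparison reverses. The in-state pool's applicants skew toward Law, which has a lower base rate.

Yes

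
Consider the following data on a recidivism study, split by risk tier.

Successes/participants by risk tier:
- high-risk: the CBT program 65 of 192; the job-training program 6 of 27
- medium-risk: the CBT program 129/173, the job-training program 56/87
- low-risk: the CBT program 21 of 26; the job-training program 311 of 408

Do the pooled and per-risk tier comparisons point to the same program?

No

High-risk: the CBT program 65/192 = 33.9%, the job-training program 6/27 = 22.2% → the CBT program
Medium-risk: the CBT program 129/173 = 74.6%, the job-training program 56/87 = 64.4% → the CBT program
Low-risk: the CBT program 21/26 = 80.8%, the job-training program 311/408 = 76.2% → the CBT program
Overall: the CBT program 215/391 = 55.0%, the job-training program 373/522 = 71.5% → the job-training program
The CBT program wins each risk group but the job-training program wins overall — the comparison reverses. The CBT program's participants skew toward high-risk, which has a lower base rate.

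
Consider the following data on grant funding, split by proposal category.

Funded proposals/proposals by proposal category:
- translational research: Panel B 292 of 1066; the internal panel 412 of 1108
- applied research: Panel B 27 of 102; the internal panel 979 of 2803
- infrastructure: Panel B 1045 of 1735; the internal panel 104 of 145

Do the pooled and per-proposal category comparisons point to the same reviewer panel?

Translational research: Panel B 292/1066 = 27.4%, the internal panel 412/1108 = 37.2% → the internal panel
Applied research: Panel B 27/102 = 26.5%, the internal panel 979/2803 = 34.9% → the internal panel
Infrastructure: Panel B 1045/1735 = 60.2%, the internal panel 104/145 = 71.7% → the internal panel
Overall: Panel B 1364/2903 = 47.0%, the internal panel 1495/4056 = 36.9% → Panel B
The internal panel wins each proposal group but Panel B wins overall — the comparison reverses. The internal panel's proposals skew toward applied research, which has a lower base rate.

No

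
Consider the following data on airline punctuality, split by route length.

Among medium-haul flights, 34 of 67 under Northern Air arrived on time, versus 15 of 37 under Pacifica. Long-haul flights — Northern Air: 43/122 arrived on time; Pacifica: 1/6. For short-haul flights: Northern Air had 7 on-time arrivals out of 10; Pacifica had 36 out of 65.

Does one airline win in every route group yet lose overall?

Medium-haul: Northern Air 34/67 = 50.7%, Pacifica 15/37 = 40.5% → Northern Air
Long-haul: Northern Air 43/122 = 35.2%, Pacifica 1/6 = 16.7% → Northern Air
Short-haul: Northern Air 7/10 = 70.0%, Pacifica 36/65 = 55.4% → Northern Air
Overall: Northern Air 84/199 = 42.2%, Pacifica 52/108 = 48.1% → Pacifica
Northern Air wins each route group but Pacifica wins overall — the comparison reverses. Northern Air's flights skew toward long-haul, which has a lower base rate.

Yes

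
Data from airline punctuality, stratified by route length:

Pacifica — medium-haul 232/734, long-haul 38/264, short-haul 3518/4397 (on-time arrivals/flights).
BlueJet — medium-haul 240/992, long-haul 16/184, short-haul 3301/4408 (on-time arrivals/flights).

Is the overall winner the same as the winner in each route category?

Medium-haul: Pacifica 232/734 = 31.6%, BlueJet 240/992 = 24.2% → Pacifica
Long-haul: Pacifica 38/264 = 14.4%, BlueJet 16/184 = 8.7% → Pacifica
Short-haul: Pacifica 3518/4397 = 80.0%, BlueJet 3301/4408 = 74.9% → Pacifica
Overall: Pacifica 3788/5395 = 70.2%, BlueJet 3557/5584 = 63.7% → Pacifica
Pacifica wins overall and in every route group — no reversal.

Yes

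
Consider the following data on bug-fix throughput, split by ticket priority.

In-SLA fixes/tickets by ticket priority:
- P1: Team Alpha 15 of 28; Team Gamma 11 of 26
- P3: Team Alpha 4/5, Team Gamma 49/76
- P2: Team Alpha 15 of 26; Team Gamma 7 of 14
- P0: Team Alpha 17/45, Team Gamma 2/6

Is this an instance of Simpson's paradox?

P1: Team Alpha 15/28 = 53.6%, Team Gamma 11/26 = 42.3% → Team Alpha
P3: Team Alpha 4/5 = 80.0%, Team Gamma 49/76 = 64.5% → Team Alpha
P2: Team Alpha 15/26 = 57.7%, Team Gamma 7/14 = 50.0% → Team Alpha
P0: Team Alpha 17/45 = 37.8%, Team Gamma 2/6 = 33.3% → Team Alpha
Overall: Team Alpha 51/104 = 49.0%, Team Gamma 69/122 = 56.6% → Team Gamma
Team Alpha wins each ticket group but Team Gamma wins overall — the comparison reverses. Team Alpha's tickets skew toward P0, which has a lower base rate.

Yes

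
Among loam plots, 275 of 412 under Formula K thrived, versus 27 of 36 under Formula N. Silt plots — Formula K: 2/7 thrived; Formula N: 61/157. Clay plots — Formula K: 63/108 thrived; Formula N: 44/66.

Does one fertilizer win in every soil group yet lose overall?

Loam: Formula K 275/412 = 66.7%, Formula N 27/36 = 75.0% → Formula N
Silt: Formula K 2/7 = 28.6%, Formula N 61/157 = 38.9% → Formula N
Clay: Formula K 63/108 = 58.3%, Formula N 44/66 = 66.7% → Formula N
Overall: Formula K 340/527 = 64.5%, Formula N 132/259 = 51.0% → Formula K
Formula N wins each soil group but Formula K wins overall — the comparison reverses. Formula N's plots skew toward silt, which has a lower base rate.

Yes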